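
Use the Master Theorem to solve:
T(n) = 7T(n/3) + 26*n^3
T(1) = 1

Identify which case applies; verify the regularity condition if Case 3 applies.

a=7, b=3, f(n)=26*n^3.
log_3(7) = 1.771 < 3.
f(n) = Omega(n^(1.771+epsilon)) for some epsilon > 0, so Case 3 is the candidate.
Regularity: a*f(n/b) = 7*26*(n/3)^3 = (7/27)*26*n^3 <= c*f(n) with c = 7/27 < 1. Satisfied.
Case 3: T(n) = Theta(n^3).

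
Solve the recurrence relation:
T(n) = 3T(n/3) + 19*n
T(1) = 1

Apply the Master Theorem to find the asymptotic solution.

a=3, b=3, f(n)=19*n. log_3(3) = 1. Case 2: T(n) = O(n log n).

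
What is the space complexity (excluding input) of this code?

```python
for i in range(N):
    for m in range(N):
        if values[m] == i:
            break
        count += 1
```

Space complexity: O(1).
Only a constant amount of auxiliary storage is used; nothing grows with n.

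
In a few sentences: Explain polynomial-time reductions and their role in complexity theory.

A poly-time reduction from A to B transforms any instance of A into an instance of B in polynomial time. If A reduces to B and B is in P, then A is in P. If A is NP-hard and A reduces to B, then B is NP-hard. Reductions transfer hardness upward and tractability downward.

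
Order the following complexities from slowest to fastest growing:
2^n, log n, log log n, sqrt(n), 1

Ordered by growth rate: 1 < log log n < log n < sqrt(n) < 2^n.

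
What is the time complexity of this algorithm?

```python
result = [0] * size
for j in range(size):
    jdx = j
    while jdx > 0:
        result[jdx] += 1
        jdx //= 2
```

Time complexity: O(n log n).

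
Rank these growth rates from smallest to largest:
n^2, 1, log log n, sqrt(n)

Ordered by growth rate: 1 < log log n < sqrt(n) < n^2.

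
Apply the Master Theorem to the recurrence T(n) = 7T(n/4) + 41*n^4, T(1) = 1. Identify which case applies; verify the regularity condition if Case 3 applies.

a=7, b=4, f(n)=41*n^4.
log_4(7) = 1.404 < 4.
f(n) = Omega(n^(1.404+epsilon)) for some epsilon > 0, so Case 3 is the candidate.
Regularity: a*f(n/b) = 7*41*(n/4)^4 = (7/256)*41*n^4 <= c*f(n) with c = 7/256 < 1. Satisfied.
Case 3: T(n) = Theta(n^4).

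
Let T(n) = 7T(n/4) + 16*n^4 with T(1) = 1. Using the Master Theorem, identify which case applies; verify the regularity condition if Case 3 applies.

a=7, b=4, f(n)=16*n^4.
log_4(7) = 1.404 < 4.
f(n) = Omega(n^(1.404+epsilon)) for some epsilon > 0, so Case 3 is the candidate.
Regularity: a*f(n/b) = 7*16*(n/4)^4 = (7/256)*16*n^4 <= c*f(n) with c = 7/256 < 1. Satisfied.
Case 3: T(n) = Theta(n^4).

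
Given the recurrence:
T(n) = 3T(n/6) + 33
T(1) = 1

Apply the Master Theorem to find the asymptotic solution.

a=3, b=6, f(n)=33. log_6(3) = 0.6131. Case 1 of Master Theorem: T(n) = O(n^0.6131).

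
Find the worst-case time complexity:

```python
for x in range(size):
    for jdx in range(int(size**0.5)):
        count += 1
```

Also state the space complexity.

Time complexity: O(n * sqrt(n)).
Space complexity: O(1).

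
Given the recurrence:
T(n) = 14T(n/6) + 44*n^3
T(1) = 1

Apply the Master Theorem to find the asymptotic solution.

a=14, b=6, f(n)=44*n^3. log_6(14) = 1.473 < 3. Case 3: T(n) = O(n^3).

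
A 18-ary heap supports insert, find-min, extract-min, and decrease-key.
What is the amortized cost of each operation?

The 18-ary heap has height O(log_18 n). Insert sifts up: O(log_18 n). Find-min reads the root: O(1). Extract-min sifts down comparing 18 children per level: O(18 * log_18 n). Decrease-key sifts up: O(log_18 n).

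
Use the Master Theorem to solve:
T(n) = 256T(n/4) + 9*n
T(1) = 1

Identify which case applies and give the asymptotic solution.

a=256, b=4, f(n)=9*n.
log_4(256) = 4 > 1.
Since f(n) = O(n^1) is polynomially smaller than n^4, Case 1 applies.
T(n) = Theta(n^4).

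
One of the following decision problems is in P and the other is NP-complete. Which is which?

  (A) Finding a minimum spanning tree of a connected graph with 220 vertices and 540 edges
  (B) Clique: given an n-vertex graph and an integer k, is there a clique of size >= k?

(A) is P: Kruskal's / Prim's algorithms run in polynomial time.
(B) is NP-complete: complement of Independent Set / Vertex Cover (with k part of the input).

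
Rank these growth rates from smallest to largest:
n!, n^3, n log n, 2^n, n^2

Ordered by growth rate: n log n < n^2 < n^3 < 2^n < n!.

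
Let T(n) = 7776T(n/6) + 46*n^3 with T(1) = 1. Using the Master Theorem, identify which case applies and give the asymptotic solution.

a=7776, b=6, f(n)=46*n^3.
log_6(7776) = 5 > 3.
Since f(n) = O(n^3) is polynomially smaller than n^5, Case 1 applies.
T(n) = Theta(n^5).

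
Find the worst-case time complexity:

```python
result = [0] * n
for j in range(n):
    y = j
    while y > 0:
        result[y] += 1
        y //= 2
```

Time complexity: O(n log n).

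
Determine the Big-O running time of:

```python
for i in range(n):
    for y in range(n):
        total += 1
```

Time complexity: O(n^2).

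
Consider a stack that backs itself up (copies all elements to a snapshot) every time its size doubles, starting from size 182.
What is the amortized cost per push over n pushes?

Backups occur at sizes 182, 364, 728, ..., copying 182 + 364 + 728 + ... <= 2n elements total (geometric series). Spread over n pushes, the amortized backup cost is O(1) per push.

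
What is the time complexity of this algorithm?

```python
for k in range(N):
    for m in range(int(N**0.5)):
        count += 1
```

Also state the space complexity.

Time complexity: O(n * sqrt(n)).
Space complexity: O(1).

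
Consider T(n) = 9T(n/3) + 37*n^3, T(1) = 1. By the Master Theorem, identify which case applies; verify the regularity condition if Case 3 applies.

a=9, b=3, f(n)=37*n^3.
log_3(9) = 2 < 3.
f(n) = Omega(n^(2+epsilon)) for some epsilon > 0, so Case 3 is the candidate.
Regularity: a*f(n/b) = 9*37*(n/3)^3 = (9/27)*37*n^3 <= c*f(n) with c = 9/27 < 1. Satisfied.
Case 3: T(n) = Theta(n^3).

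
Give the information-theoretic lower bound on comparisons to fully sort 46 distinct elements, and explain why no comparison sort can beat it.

A comparison sort is a binary decision tree whose leaves are the 46! = 5502622159812088949850305428800254892961651752960000000000 possible output permutations. A binary tree with L leaves has height >= ceil(log_2(L)). So any comparison sort needs >= ceil(log_2(46!)) = 192 comparisons in the worst case.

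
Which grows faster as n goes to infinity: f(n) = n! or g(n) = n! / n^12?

f(n) = n! grows faster: the ratio n!/(n!/n^12) = n^12 -> infinity.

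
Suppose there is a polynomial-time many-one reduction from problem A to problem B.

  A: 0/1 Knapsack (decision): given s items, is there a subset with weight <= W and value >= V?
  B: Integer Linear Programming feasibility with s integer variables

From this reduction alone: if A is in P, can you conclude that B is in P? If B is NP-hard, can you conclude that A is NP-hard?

A poly-time reduction A <=_p B transfers tractability DOWN (B easy => A easy) and hardness UP (A hard => B hard), not the reverse.
From A in P, the reduction alone does NOT give B in P: any problem in P trivially reduces to SAT, yet SAT is not known to be in P.
From B NP-hard, the reduction alone does NOT give A NP-hard: again, easy problems reduce to hard ones.
(Here in fact A is NP-complete and B is NP-complete.)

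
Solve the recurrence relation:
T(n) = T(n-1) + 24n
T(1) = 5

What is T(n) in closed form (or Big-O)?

Unrolling: T(n) = 5 + 24*(2 + 3 + ... + n) = 5 + 24*(n(n+1)/2 - 1) = O(n^2).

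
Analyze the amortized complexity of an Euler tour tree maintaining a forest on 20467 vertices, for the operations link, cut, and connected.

An Euler tour tree stores each tree's Euler tour as a balanced BST keyed by tour position. On 20467 vertices: link concatenates two tours via O(1) splits/joins of size <= 2*20467 (O(log n)); cut splits the tour at the two occurrences of the edge (O(log n)); connected compares BST roots (O(log n) to find the root). All O(log n) amortized.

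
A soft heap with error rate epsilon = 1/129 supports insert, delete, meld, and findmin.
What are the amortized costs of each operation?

Soft heaps (Chazelle) allow up to an epsilon = 1/129 fraction of elements to have corrupted (raised) keys. Insert is O(log(1/epsilon)) = O(log 129) amortized -- the structure maintains heap-ordered binary trees of rank bounded by O(log(1/epsilon)). Meld concatenates root lists: O(1) amortized. Delete and findmin are O(1) amortized.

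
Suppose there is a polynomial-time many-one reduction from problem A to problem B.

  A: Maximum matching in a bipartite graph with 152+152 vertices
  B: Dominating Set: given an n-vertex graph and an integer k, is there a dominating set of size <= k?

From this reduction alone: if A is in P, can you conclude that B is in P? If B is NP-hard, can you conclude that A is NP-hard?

A poly-time reduction A <=_p B transfers tractability DOWN (B easy => A easy) and hardness UP (A hard => B hard), not the reverse.
From A in P, the reduction alone does NOT give B in P: any problem in P trivially reduces to SAT, yet SAT is not known to be in P.
From B NP-hard, the reduction alone does NOT give A NP-hard: again, easy problems reduce to hard ones.
(Here in fact A is P and B is NP-complete.)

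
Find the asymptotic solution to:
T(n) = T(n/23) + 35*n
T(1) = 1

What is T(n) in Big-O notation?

Geometric series: 35*n*(1 + 1/23 + 1/23^2 + ...) = O(n). T(n) = O(n).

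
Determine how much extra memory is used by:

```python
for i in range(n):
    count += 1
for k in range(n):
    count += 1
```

Space complexity: O(1).
Only a constant amount of auxiliary storage is used; nothing grows with n.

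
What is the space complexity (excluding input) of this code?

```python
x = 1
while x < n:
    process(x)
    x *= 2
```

Space complexity: O(1).
Only a constant amount of auxiliary storage is used; nothing grows with n.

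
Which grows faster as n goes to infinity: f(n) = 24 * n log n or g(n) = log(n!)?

f(n) = 24 * n log n and g(n) = log(n!) are Theta of each other: Stirling: log(n!) = n log n - n + O(log n) = Theta(n log n); the constant 24 doesn't change the Theta class.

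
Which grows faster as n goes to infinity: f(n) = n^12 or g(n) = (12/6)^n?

g(n) = (12/6)^n grows faster: (12/6)^n is exponential with base 12/6 > 1, dominating every polynomial.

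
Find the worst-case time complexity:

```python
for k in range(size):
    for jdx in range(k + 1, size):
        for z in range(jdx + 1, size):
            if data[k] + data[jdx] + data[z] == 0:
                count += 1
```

Time complexity: O(n^3).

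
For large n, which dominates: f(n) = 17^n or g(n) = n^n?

g(n) = n^n grows faster: n^n / 17^n = (n/17)^n -> infinity once n > 17.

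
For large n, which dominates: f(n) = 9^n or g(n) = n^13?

f(n) = 9^n grows faster: any exponential with base > 1 dominates every polynomial.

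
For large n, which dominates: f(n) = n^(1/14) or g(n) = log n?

f(n) = n^(1/14) grows faster: any positive power of n dominates log n.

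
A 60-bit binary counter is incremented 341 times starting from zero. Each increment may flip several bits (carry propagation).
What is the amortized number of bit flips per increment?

Bit i flips on every 2^i-th increment, so over 341 increments bit i flips floor(341/2^i) times. Summing over i: total flips < 2 * 341. Amortized: < 2 = O(1) per increment.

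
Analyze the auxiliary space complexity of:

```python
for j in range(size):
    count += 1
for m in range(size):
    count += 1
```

Space complexity: O(1).
Only a constant amount of auxiliary storage is used; nothing grows with n.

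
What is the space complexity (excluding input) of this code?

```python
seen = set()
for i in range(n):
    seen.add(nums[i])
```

Space complexity: O(n).
Auxiliary storage grows linearly with the input size n in the worst case.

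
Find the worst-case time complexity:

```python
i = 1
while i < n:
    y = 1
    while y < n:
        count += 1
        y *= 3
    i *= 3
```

Time complexity: O(log^2 n).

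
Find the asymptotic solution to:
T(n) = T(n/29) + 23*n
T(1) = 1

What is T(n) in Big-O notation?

Geometric series: 23*n*(1 + 1/29 + 1/29^2 + ...) = O(n). T(n) = O(n).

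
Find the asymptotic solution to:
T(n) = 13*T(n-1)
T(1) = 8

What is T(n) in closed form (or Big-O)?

Each step multiplies by 13. T(n) = T(1)*13^(n-1) = 8*13^(n-1).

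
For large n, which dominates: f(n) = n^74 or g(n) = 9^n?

g(n) = 9^n grows faster: any exponential with base > 1 dominates every polynomial.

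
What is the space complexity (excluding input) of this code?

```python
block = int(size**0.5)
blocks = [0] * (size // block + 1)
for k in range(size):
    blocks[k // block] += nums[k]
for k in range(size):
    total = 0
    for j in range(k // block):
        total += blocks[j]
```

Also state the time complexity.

Space complexity: O(sqrt(n)).
Storage scales with sqrt(n).
Time complexity: O(n * sqrt(n)).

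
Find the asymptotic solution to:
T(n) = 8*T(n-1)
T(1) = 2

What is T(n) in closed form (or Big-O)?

Each step multiplies by 8. T(n) = T(1)*8^(n-1) = 2*8^(n-1).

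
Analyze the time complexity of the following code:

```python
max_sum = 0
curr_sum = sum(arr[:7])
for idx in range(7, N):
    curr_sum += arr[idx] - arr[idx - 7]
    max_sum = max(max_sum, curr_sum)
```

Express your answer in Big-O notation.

Time complexity: O(n).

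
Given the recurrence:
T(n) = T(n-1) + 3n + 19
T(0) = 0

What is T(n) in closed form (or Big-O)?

Dominant term in sum is 3*sum(i, i=1..n) = 3*n*(n+1)/2 = O(n^2).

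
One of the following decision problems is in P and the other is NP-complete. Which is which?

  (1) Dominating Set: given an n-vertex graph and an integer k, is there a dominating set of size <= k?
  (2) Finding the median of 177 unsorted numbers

(1) is NP-complete: reduces from Set Cover (with k part of the input).
(2) is P: linear-time selection (median-of-medians) runs in O(n).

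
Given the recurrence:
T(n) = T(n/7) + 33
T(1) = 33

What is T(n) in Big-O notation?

Each step divides n by 7 and adds 33. After log_7(n) steps, T(n) = O(log n).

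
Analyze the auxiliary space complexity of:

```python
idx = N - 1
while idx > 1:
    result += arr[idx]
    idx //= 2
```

Space complexity: O(1).
Only a constant amount of auxiliary storage is used; nothing grows with n.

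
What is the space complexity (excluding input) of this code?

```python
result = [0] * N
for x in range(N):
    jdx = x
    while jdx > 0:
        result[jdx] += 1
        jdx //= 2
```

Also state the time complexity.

Space complexity: O(n).
Auxiliary storage grows linearly with the input size n in the worst case.
Time complexity: O(n log n).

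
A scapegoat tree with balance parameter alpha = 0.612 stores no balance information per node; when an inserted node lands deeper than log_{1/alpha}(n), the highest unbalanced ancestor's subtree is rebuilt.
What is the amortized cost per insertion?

Search/insert path is O(log n). A rebuild of a subtree of size s costs O(s), but with alpha = 0.612 at least Omega(s) insertions must have occurred in that subtree since its last rebuild. Charging O(1) of the rebuild to each such insertion gives O(log n) amortized.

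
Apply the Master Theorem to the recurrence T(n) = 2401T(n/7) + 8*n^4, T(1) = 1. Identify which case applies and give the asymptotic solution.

a=2401, b=7, f(n)=8*n^4.
log_7(2401) = 4, so n^(log_b(a)) = n^4.
f(n) = Theta(n^4), so Case 2 applies.
T(n) = Theta(n^4 log n).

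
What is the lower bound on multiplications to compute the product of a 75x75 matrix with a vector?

A 75x75 matrix-vector product has 75 inner products of length 75. Output depends on all 75^2 = 5625 matrix entries. At least 5625 multiplications needed.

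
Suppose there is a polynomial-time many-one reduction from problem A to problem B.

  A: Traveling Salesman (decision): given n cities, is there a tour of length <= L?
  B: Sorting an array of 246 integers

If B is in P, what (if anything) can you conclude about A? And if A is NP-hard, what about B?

A poly-time reduction A <=_p B means any A-instance can be transformed to a B-instance in poly time.
If B is in P: compose the reduction with B's poly-time algorithm to solve A in poly time, so A is in P.
If A is NP-hard: every NP problem reduces to A, which reduces to B; composing reductions, every NP problem reduces to B, so B is NP-hard.
(Here in fact A is NP-complete and B is in P, so no such reduction is known -- its existence would imply P = NP; the analysis concerns only what the assumed reduction would or would not let you conclude.)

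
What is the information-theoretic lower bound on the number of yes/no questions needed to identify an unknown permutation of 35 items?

There are 35! = 10333147966386144929666651337523200000000 permutations. Each yes/no question gives at most 1 bit, so at least ceil(log_2(10333147966386144929666651337523200000000)) = 133 questions are needed.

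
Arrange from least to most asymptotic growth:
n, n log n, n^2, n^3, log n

Ordered by growth rate: log n < n < n log n < n^2 < n^3.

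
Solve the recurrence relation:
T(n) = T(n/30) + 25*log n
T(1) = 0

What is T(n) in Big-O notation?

Each of the log_30(n) levels adds O(log n). T(n) = O(log^2 n).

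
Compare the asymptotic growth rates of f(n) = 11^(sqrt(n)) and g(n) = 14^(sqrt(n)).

g(n) = 14^(sqrt(n)) grows faster: ratio is (14/11)^(sqrt(n)) -> infinity since 14/11 > 1.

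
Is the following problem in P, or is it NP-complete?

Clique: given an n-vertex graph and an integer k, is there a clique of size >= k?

This problem is NP-complete: complement of Independent Set / Vertex Cover (with k part of the input).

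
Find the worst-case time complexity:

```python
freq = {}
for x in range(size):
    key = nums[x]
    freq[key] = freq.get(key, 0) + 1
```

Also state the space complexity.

Time complexity: O(n).
Space complexity: O(n).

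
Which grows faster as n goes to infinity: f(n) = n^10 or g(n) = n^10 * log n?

g(n) = n^10 * log n grows faster: extra log n factor -> infinity.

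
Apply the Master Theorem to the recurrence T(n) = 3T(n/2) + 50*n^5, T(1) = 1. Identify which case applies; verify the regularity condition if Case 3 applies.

a=3, b=2, f(n)=50*n^5.
log_2(3) = 1.585 < 5.
f(n) = Omega(n^(1.585+epsilon)) for some epsilon > 0, so Case 3 is the candidate.
Regularity: a*f(n/b) = 3*50*(n/2)^5 = (3/32)*50*n^5 <= c*f(n) with c = 3/32 < 1. Satisfied.
Case 3: T(n) = Theta(n^5).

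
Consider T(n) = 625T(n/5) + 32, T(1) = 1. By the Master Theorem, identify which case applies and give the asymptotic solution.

a=625, b=5, f(n)=32.
log_5(625) = 4 > 0.
Since f(n) = O(n^0) is polynomially smaller than n^4, Case 1 applies.
T(n) = Theta(n^4).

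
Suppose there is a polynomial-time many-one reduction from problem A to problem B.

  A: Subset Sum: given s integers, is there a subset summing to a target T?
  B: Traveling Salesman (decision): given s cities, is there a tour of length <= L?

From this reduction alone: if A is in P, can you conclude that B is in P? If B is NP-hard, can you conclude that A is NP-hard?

A poly-time reduction A <=_p B transfers tractability DOWN (B easy => A easy) and hardness UP (A hard => B hard), not the reverse.
From A in P, the reduction alone does NOT give B in P: any problem in P trivially reduces to SAT, yet SAT is not known to be in P.
From B NP-hard, the reduction alone does NOT give A NP-hard: again, easy problems reduce to hard ones.
(Here in fact A is NP-complete and B is NP-complete.)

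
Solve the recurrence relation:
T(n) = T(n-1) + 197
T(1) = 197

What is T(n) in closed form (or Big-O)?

Unrolling: T(n) = T(n-1) + 197 = T(n-2) + 2*197 = ... = T(1) + (n-1)*197 = 197 + (n-1)*197 = 197n.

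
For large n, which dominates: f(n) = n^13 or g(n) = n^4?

f(n) = n^13 grows faster: n^13/n^4 = n^9 -> infinity.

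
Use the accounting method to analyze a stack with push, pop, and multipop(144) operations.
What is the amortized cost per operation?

Assign 2 credits per push (1 for the push, 1 saved for a future pop). Each pop or element popped by multipop(144) uses 1 saved credit. Total credits never go negative, so amortized cost is O(1).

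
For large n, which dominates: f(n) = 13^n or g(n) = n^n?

g(n) = n^n grows faster: n^n / 13^n = (n/13)^n -> infinity once n > 13.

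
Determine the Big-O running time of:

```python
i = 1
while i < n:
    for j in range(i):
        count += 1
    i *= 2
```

Time complexity: O(n).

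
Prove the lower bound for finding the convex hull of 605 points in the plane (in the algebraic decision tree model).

Reduction from sorting: given 605 numbers x_1,...,x_{605}, map x_i to the point (x_i, x_i^2) on the parabola y = x^2. All points are on the convex hull, and walking the hull gives them in sorted x-order. Since sorting requires Omega(n log n), so does planar convex hull.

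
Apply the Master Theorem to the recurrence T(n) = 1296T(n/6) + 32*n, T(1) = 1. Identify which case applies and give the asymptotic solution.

a=1296, b=6, f(n)=32*n.
log_6(1296) = 4 > 1.
Since f(n) = O(n^1) is polynomially smaller than n^4, Case 1 applies.
T(n) = Theta(n^4).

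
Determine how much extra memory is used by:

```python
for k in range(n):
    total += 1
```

Space complexity: O(1).
Only a constant amount of auxiliary storage is used; nothing grows with n.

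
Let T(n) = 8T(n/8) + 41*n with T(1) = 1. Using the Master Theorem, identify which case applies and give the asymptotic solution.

a=8, b=8, f(n)=41*n.
log_8(8) = 1, so n^(log_b(a)) = n.
f(n) = Theta(n), so Case 2 applies.
T(n) = Theta(n log n).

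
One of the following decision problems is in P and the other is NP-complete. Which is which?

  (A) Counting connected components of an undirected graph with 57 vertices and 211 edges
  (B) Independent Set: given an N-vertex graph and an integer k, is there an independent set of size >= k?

(A) is P: BFS/DFS visits each vertex and edge once: O(V+E).
(B) is NP-complete: complement of Clique (with k part of the input).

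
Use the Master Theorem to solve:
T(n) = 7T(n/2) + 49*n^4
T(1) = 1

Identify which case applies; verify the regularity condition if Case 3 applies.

a=7, b=2, f(n)=49*n^4.
log_2(7) = 2.807 < 4.
f(n) = Omega(n^(2.807+epsilon)) for some epsilon > 0, so Case 3 is the candidate.
Regularity: a*f(n/b) = 7*49*(n/2)^4 = (7/16)*49*n^4 <= c*f(n) with c = 7/16 < 1. Satisfied.
Case 3: T(n) = Theta(n^4).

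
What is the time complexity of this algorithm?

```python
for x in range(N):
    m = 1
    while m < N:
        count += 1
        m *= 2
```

Time complexity: O(n log n).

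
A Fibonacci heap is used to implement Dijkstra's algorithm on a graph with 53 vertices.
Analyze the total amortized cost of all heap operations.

Dijkstra performs 53 insert, 53 extract-min, and at most E decrease-key operations. With Fibonacci heap: insert O(1) amortized, extract-min O(log n) amortized, decrease-key O(1) amortized. Total with n = 53: O(n * 1 + n * log n + E * 1) = O(n log n + E).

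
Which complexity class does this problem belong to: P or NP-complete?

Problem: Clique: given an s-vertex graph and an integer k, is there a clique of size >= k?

This problem is NP-complete: complement of Independent Set / Vertex Cover (with k part of the input).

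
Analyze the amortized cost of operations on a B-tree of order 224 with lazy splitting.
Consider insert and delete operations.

In a B-tree of order 224, a node splits when it has 224 keys. With lazy splitting, we use potential Phi = number of full nodes + number of near-empty nodes. Each split costs O(1) but reduces potential. Between splits, at least 112 insertions must occur in that node. Amortized structural cost is O(1) per operation, plus O(log_224 n) traversal.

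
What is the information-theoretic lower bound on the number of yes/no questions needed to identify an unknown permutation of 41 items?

There are 41! = 33452526613163807108170062053440751665152000000000 permutations. Each yes/no question gives at most 1 bit, so at least ceil(log_2(33452526613163807108170062053440751665152000000000)) = 165 questions are needed.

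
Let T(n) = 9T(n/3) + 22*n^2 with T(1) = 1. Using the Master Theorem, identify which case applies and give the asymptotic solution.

a=9, b=3, f(n)=22*n^2.
log_3(9) = 2, so n^(log_b(a)) = n^2.
f(n) = Theta(n^2), so Case 2 applies.
T(n) = Theta(n^2 log n).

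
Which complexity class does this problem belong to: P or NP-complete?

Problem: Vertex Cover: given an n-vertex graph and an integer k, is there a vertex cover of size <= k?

This problem is NP-complete: one of Karp's 21 NP-complete problems (with k part of the input; for any fixed constant k it is in P).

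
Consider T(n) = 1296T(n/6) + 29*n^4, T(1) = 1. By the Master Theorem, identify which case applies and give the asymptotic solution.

a=1296, b=6, f(n)=29*n^4.
log_6(1296) = 4, so n^(log_b(a)) = n^4.
f(n) = Theta(n^4), so Case 2 applies.
T(n) = Theta(n^4 log n).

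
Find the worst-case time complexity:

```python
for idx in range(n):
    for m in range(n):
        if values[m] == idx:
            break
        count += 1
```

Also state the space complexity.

Time complexity: O(n^2).
Space complexity: O(1).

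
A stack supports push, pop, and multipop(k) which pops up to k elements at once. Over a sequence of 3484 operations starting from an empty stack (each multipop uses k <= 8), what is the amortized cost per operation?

Each element is pushed exactly once and popped at most once (whether by pop or as part of a multipop). So the total number of individual pops over the whole sequence is at most the number of pushes, which is at most 3484. Total work <= 2 * 3484, hence O(1) amortized per operation.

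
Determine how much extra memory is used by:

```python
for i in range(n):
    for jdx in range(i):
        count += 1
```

Space complexity: O(1).
Only a constant amount of auxiliary storage is used; nothing grows with n.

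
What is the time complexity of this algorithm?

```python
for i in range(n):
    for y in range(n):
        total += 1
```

Time complexity: O(n^2).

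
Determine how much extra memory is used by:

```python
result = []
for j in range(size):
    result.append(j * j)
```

Space complexity: O(n).
Auxiliary storage grows linearly with the input size n in the worst case.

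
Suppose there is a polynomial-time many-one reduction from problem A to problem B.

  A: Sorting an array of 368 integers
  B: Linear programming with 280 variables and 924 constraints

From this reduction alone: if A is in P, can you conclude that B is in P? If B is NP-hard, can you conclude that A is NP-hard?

A poly-time reduction A <=_p B transfers tractability DOWN (B easy => A easy) and hardness UP (A hard => B hard), not the reverse.
From A in P, the reduction alone does NOT give B in P: any problem in P trivially reduces to SAT, yet SAT is not known to be in P.
From B NP-hard, the reduction alone does NOT give A NP-hard: again, easy problems reduce to hard ones.
(Here in fact A is P and B is P.)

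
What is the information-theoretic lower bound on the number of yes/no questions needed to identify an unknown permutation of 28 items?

There are 28! = 304888344611713860501504000000 permutations. Each yes/no question gives at most 1 bit, so at least ceil(log_2(304888344611713860501504000000)) = 98 questions are needed.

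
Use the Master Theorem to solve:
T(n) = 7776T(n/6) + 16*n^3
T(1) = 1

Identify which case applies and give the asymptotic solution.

a=7776, b=6, f(n)=16*n^3.
log_6(7776) = 5 > 3.
Since f(n) = O(n^3) is polynomially smaller than n^5, Case 1 applies.
T(n) = Theta(n^5).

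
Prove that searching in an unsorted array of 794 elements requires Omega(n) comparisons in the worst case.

An adversary can always place the target in the last position checked. Until all 794 positions are examined, the target might be in any unchecked position. Therefore 794 comparisons are necessary.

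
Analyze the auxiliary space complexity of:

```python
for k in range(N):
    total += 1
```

Space complexity: O(1).
Only a constant amount of auxiliary storage is used; nothing grows with n.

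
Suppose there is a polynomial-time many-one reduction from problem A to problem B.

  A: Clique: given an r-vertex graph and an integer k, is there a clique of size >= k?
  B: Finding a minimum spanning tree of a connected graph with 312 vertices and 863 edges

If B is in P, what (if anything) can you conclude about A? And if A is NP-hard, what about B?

A poly-time reduction A <=_p B means any A-instance can be transformed to a B-instance in poly time.
If B is in P: compose the reduction with B's poly-time algorithm to solve A in poly time, so A is in P.
If A is NP-hard: every NP problem reduces to A, which reduces to B; composing reductions, every NP problem reduces to B, so B is NP-hard.
(Here in fact A is NP-complete and B is in P, so no such reduction is known -- its existence would imply P = NP; the analysis concerns only what the assumed reduction would or would not let you conclude.)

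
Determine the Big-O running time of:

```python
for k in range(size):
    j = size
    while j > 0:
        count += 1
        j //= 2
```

Time complexity: O(n log n).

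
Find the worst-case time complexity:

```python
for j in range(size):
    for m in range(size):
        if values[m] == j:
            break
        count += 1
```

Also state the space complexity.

Time complexity: O(n^2).
Space complexity: O(1).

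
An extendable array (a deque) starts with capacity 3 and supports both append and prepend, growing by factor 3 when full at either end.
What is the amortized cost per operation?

Growth at either end copies all elements; capacities form a geometric sequence with ratio 3, so total copy cost over n operations is O(n) (two geometric series). Amortized O(1).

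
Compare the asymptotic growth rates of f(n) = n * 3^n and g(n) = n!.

g(n) = n! grows faster: by Stirling n! ~ (n/e)^n sqrt(2*pi*n); (n/e)^n eventually dominates n * 3^n.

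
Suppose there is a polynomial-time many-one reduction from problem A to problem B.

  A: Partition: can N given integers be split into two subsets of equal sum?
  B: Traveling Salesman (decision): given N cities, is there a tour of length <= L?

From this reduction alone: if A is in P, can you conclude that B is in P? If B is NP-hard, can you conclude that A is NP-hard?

A poly-time reduction A <=_p B transfers tractability DOWN (B easy => A easy) and hardness UP (A hard => B hard), not the reverse.
From A in P, the reduction alone does NOT give B in P: any problem in P trivially reduces to SAT, yet SAT is not known to be in P.
From B NP-hard, the reduction alone does NOT give A NP-hard: again, easy problems reduce to hard ones.
(Here in fact A is NP-complete and B is NP-complete.)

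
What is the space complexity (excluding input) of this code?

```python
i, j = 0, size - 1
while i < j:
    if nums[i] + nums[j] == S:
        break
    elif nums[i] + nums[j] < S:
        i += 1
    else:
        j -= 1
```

Space complexity: O(1).
Only a constant amount of auxiliary storage is used; nothing grows with n.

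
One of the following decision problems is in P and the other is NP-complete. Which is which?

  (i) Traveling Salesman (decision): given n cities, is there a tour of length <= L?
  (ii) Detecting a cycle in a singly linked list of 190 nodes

(i) is NP-complete: reduces from Hamiltonian Cycle.
(ii) is P: Floyd's tortoise-and-hare runs in O(n) time, O(1) space.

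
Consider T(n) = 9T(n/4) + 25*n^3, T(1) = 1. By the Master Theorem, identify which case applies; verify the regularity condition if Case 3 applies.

a=9, b=4, f(n)=25*n^3.
log_4(9) = 1.585 < 3.
f(n) = Omega(n^(1.585+epsilon)) for some epsilon > 0, so Case 3 is the candidate.
Regularity: a*f(n/b) = 9*25*(n/4)^3 = (9/64)*25*n^3 <= c*f(n) with c = 9/64 < 1. Satisfied.
Case 3: T(n) = Theta(n^3).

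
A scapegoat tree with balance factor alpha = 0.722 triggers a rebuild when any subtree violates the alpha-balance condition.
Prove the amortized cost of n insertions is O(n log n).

Define potential Phi = c * sum of |size(left(v)) - size(right(v))| over all nodes. An insertion at depth d costs O(d) = O(log n) and increases Phi by O(log n). When a rebuild of subtree of size s occurs, it costs O(s) but reduces Phi by Omega(s). With alpha = 0.722, between rebuilds Omega(s) insertions must occur. Amortized cost per insertion: O(log n).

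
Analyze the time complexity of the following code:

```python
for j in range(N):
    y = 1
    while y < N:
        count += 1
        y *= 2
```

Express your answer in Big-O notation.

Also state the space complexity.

Time complexity: O(n log n).
Space complexity: O(1).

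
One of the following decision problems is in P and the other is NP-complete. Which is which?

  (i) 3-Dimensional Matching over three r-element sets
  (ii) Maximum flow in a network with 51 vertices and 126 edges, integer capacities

(i) is NP-complete: one of Karp's 21 NP-complete problems.
(ii) is P: Edmonds-Karp / push-relabel run in polynomial time.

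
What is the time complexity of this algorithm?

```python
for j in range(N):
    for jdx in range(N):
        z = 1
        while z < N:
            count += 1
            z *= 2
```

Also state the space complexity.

Time complexity: O(n^2 log n).
Space complexity: O(1).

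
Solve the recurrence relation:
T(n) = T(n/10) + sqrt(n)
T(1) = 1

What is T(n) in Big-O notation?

Each level contributes sqrt(n/10^k). Geometric series with ratio 1/sqrt(10) < 1 sums to O(sqrt(n)).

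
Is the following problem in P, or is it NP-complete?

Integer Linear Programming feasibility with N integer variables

This problem is NP-complete: ILP feasibility is NP-complete (LP relaxation is in P).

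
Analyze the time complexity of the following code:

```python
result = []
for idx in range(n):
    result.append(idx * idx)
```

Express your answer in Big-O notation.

Time complexity: O(n).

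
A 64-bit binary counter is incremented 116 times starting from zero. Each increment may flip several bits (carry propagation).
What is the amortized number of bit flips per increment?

Bit i flips on every 2^i-th increment, so over 116 increments bit i flips floor(116/2^i) times. Summing over i: total flips < 2 * 116. Amortized: < 2 = O(1) per increment.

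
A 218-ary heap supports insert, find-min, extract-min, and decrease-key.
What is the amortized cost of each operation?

The 218-ary heap has height O(log_218 n). Insert sifts up: O(log_218 n). Find-min reads the root: O(1). Extract-min sifts down comparing 218 children per level: O(218 * log_218 n). Decrease-key sifts up: O(log_218 n).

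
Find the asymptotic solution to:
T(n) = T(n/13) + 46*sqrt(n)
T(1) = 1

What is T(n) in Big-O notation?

Each level contributes sqrt(n/13^k). Geometric series with ratio 1/sqrt(13) < 1 sums to O(sqrt(n)).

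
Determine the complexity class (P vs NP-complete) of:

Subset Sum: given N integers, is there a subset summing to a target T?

This problem is NP-complete: one of Karp's 21 NP-complete problems.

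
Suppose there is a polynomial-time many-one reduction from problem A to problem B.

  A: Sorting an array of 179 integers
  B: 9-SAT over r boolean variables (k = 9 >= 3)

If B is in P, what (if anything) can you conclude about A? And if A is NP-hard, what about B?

A poly-time reduction A <=_p B means any A-instance can be transformed to a B-instance in poly time.
If B is in P: compose the reduction with B's poly-time algorithm to solve A in poly time, so A is in P.
If A is NP-hard: every NP problem reduces to A, which reduces to B; composing reductions, every NP problem reduces to B, so B is NP-hard.
(Here in fact A is P and B is NP-complete.)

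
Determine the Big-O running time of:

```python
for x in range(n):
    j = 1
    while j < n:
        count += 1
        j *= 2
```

Time complexity: O(n log n).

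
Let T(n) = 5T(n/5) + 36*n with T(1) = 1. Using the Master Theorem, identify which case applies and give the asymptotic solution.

a=5, b=5, f(n)=36*n.
log_5(5) = 1, so n^(log_b(a)) = n.
f(n) = Theta(n), so Case 2 applies.
T(n) = Theta(n log n).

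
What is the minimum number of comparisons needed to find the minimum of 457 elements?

Finding the minimum requires 456 comparisons, identical reasoning to finding the maximum. Each comparison eliminates one candidate.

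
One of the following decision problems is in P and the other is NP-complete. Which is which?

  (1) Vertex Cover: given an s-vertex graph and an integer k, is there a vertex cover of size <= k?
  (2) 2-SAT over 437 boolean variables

(1) is NP-complete: one of Karp's 21 NP-complete problems (with k part of the input; for any fixed constant k it is in P).
(2) is P: 2-SAT is solvable in linear time via implication-graph SCCs.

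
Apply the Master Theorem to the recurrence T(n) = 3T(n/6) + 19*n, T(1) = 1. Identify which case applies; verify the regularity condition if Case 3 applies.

a=3, b=6, f(n)=19*n.
log_6(3) = 0.6131 < 1.
f(n) = Omega(n^(0.6131+epsilon)) for some epsilon > 0, so Case 3 is the candidate.
Regularity: a*f(n/b) = 3*19*(n/6)^1 = (3/6)*19*n^1 <= c*f(n) with c = 3/6 < 1. Satisfied.
Case 3: T(n) = Theta(n).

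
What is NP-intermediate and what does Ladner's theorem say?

NP-intermediate problems are in NP but neither in P nor NP-complete (assuming P != NP). Ladner's theorem proves such problems exist if P != NP. Graph isomorphism and integer factoring are candidate NP-intermediate problems -- no polynomial algorithm is known, but no NP-completeness proof exists either.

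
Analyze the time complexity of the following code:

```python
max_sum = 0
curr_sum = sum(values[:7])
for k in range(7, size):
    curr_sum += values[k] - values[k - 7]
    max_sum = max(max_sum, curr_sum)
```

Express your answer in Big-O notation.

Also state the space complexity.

Time complexity: O(n).
Space complexity: O(1).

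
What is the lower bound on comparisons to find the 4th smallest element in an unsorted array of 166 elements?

Finding the 4th smallest of 166 elements requires Omega(n) comparisons. Every element must participate in at least one comparison; otherwise it could be the 4th smallest.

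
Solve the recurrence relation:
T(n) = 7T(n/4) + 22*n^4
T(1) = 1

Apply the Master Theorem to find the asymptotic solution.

a=7, b=4, f(n)=22*n^4. log_4(7) = 1.404 < 4. Case 3: T(n) = O(n^4).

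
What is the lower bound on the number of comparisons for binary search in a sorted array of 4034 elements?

With 4034 possible positions, we need at least ceil(log_2(4034)) = 12 comparisons. Each comparison splits the remaining candidates by at most half.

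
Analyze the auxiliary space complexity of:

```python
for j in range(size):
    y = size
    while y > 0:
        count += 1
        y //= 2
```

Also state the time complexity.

Space complexity: O(1).
Only a constant amount of auxiliary storage is used; nothing grows with n.
Time complexity: O(n log n).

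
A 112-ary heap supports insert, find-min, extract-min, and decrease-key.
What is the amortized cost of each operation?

The 112-ary heap has height O(log_112 n). Insert sifts up: O(log_112 n). Find-min reads the root: O(1). Extract-min sifts down comparing 112 children per level: O(112 * log_112 n). Decrease-key sifts up: O(log_112 n).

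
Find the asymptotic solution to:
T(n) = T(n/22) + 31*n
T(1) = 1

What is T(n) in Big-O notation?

Geometric series: 31*n*(1 + 1/22 + 1/22^2 + ...) = O(n). T(n) = O(n).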